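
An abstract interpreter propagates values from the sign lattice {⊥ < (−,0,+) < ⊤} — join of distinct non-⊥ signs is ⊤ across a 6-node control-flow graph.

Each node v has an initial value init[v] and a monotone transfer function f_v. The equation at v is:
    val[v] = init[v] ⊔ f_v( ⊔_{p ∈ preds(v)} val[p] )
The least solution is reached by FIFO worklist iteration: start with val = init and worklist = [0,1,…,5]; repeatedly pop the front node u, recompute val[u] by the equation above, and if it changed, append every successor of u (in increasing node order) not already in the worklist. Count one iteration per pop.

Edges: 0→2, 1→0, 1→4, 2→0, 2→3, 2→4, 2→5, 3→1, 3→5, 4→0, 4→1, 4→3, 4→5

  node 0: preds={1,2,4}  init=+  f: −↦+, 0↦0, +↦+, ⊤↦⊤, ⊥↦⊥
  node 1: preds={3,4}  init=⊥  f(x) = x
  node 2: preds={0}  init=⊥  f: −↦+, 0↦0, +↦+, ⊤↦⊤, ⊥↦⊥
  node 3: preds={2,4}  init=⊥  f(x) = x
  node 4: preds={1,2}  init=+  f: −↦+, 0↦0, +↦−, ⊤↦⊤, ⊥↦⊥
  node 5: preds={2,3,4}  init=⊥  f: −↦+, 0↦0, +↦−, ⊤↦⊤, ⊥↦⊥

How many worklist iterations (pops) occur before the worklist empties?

15

Worklist (15 pops):
  #1 pop 0: in=+ → + (no change)
  #2 pop 1: in=+ → + (was ⊥); enqueue [0]
  #3 pop 2: in=+ → + (was ⊥); enqueue []
  #4 pop 3: in=+ → + (was ⊥); enqueue [1]
  #5 pop 4: in=+ → ⊤ (was +); enqueue [3]
  #6 pop 5: in=⊤ → ⊤ (was ⊥); enqueue []
  #7 pop 0: in=⊤ → ⊤ (was +); enqueue [2]
  #8 pop 1: in=⊤ → ⊤ (was +); enqueue [0,4]
  #9 pop 3: in=⊤ → ⊤ (was +); enqueue [1,5]
  #10 pop 2: in=⊤ → ⊤ (was +); enqueue [3]
  #11 pop 0: in=⊤ → ⊤ (no change)
  #12 pop 4: in=⊤ → ⊤ (no change)
  #13 pop 1: in=⊤ → ⊤ (no change)
  #14 pop 5: in=⊤ → ⊤ (no change)
  #15 pop 3: in=⊤ → ⊤ (no change)

Fixpoint:
  val[0] = ⊤
  val[1] = ⊤
  val[2] = ⊤
  val[3] = ⊤
  val[4] = ⊤
  val[5] = ⊤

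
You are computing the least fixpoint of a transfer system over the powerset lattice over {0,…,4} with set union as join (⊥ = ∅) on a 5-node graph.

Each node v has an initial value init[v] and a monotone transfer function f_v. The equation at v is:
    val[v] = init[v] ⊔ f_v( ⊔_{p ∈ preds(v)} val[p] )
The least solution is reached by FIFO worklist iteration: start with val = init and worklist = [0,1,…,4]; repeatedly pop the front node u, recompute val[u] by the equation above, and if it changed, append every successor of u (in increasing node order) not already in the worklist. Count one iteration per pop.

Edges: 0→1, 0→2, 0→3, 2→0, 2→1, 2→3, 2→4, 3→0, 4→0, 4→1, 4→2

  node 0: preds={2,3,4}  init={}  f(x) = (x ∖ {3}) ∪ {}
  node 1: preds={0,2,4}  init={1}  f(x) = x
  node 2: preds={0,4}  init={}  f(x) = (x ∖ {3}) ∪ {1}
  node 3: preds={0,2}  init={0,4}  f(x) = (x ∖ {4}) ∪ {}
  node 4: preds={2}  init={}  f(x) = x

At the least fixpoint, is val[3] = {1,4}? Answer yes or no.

no

Trace (9 dequeues):
  [1] u=0 | in {0,4} | out {0,4} | prev {} | push {}
  [2] u=1 | in {0,4} | out {0,1,4} | prev {1} | push {}
  [3] u=2 | in {0,4} | out {0,1,4} | prev {} | push {0,1}
  [4] u=3 | in {0,1,4} | out {0,1,4} | prev {0,4} | push {}
  [5] u=4 | in {0,1,4} | out {0,1,4} | prev {} | push {2}
  [6] u=0 | in {0,1,4} | out {0,1,4} | prev {0,4} | push {3}
  [7] u=1 | in {0,1,4} | out {0,1,4} | ==
  [8] u=2 | in {0,1,4} | out {0,1,4} | ==
  [9] u=3 | in {0,1,4} | out {0,1,4} | ==

Converged values:
  [0] {0,1,4}
  [1] {0,1,4}
  [2] {0,1,4}
  [3] {0,1,4}
  [4] {0,1,4}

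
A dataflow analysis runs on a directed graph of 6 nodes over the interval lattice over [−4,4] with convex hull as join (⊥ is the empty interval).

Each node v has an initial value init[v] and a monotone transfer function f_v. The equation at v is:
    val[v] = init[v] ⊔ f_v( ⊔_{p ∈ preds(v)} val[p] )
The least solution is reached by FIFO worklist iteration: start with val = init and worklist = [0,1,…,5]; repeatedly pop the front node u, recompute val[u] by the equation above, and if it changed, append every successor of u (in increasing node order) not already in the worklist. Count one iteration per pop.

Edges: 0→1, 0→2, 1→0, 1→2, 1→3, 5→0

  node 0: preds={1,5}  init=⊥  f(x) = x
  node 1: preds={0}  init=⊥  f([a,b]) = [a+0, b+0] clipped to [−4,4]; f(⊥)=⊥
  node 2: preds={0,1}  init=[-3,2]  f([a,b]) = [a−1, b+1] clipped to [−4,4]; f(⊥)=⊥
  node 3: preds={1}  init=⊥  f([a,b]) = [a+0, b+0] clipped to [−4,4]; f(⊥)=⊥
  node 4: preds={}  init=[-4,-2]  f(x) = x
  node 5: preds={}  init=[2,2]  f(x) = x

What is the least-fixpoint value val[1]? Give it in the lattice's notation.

[2,2]

Worklist (7 pops):
  #1 pop 0: in=[2,2] → [2,2] (was ⊥); enqueue []
  #2 pop 1: in=[2,2] → [2,2] (was ⊥); enqueue [0]
  #3 pop 2: in=[2,2] → [-3,3] (was [-3,2]); enqueue []
  #4 pop 3: in=[2,2] → [2,2] (was ⊥); enqueue []
  #5 pop 4: in=⊥ → [-4,-2] (no change)
  #6 pop 5: in=⊥ → [2,2] (no change)
  #7 pop 0: in=[2,2] → [2,2] (no change)

Fixpoint:
  val[0] = [2,2]
  val[1] = [2,2]
  val[2] = [-3,3]
  val[3] = [2,2]
  val[4] = [-4,-2]
  val[5] = [2,2]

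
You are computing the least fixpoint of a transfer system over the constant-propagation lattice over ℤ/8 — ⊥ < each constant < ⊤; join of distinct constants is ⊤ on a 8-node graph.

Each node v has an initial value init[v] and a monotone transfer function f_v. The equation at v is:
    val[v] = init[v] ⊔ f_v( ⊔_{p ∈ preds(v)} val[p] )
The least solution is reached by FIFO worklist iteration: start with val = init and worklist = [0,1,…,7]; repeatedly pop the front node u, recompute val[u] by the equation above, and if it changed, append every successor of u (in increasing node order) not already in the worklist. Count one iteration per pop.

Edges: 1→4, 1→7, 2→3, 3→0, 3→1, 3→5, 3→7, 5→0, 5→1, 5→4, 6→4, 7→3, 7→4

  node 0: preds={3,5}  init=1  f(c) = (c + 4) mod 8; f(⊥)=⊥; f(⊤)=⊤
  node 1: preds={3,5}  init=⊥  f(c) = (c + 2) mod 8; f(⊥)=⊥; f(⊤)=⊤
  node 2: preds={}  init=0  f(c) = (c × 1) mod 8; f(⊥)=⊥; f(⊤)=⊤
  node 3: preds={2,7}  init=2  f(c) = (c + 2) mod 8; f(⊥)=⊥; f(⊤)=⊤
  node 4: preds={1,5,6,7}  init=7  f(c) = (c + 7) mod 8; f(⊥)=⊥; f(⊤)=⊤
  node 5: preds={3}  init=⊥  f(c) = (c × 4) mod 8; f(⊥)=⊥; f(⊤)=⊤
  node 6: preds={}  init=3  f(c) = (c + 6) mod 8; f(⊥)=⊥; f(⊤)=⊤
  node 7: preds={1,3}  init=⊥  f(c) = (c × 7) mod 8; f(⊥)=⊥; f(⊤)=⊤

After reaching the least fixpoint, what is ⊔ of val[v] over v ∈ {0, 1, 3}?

⊤

Worklist (19 pops):
  #1 pop 0: in=2 → ⊤ (was 1); enqueue []
  #2 pop 1: in=2 → 4 (was ⊥); enqueue []
  #3 pop 2: in=⊥ → 0 (no change)
  #4 pop 3: in=0 → 2 (no change)
  #5 pop 4: in=⊤ → ⊤ (was 7); enqueue []
  #6 pop 5: in=2 → 0 (was ⊥); enqueue [0,1,4]
  #7 pop 6: in=⊥ → 3 (no change)
  #8 pop 7: in=⊤ → ⊤ (was ⊥); enqueue [3]
  #9 pop 0: in=⊤ → ⊤ (no change)
  #10 pop 1: in=⊤ → ⊤ (was 4); enqueue [7]
  #11 pop 4: in=⊤ → ⊤ (no change)
  #12 pop 3: in=⊤ → ⊤ (was 2); enqueue [0,1,5]
  #13 pop 7: in=⊤ → ⊤ (no change)
  #14 pop 0: in=⊤ → ⊤ (no change)
  #15 pop 1: in=⊤ → ⊤ (no change)
  #16 pop 5: in=⊤ → ⊤ (was 0); enqueue [0,1,4]
  #17 pop 0: in=⊤ → ⊤ (no change)
  #18 pop 1: in=⊤ → ⊤ (no change)
  #19 pop 4: in=⊤ → ⊤ (no change)

Fixpoint:
  val[0] = ⊤
  val[1] = ⊤
  val[2] = 0
  val[3] = ⊤
  val[4] = ⊤
  val[5] = ⊤
  val[6] = 3
  val[7] = ⊤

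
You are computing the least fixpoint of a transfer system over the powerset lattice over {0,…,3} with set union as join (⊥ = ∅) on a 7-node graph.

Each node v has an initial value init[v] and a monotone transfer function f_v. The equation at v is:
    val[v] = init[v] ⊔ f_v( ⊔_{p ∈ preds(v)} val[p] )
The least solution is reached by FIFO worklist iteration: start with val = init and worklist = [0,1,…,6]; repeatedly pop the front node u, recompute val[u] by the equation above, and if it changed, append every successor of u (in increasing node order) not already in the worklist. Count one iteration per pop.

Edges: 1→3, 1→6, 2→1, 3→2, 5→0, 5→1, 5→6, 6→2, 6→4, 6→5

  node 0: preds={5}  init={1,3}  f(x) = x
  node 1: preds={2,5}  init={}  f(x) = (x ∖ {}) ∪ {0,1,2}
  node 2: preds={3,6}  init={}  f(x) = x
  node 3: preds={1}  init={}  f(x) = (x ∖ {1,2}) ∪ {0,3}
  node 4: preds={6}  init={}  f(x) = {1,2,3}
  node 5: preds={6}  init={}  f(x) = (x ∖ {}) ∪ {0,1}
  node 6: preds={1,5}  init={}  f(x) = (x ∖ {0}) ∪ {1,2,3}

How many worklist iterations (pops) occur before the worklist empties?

Iteration log — 16 steps:
  step 1. node 0  ⊔preds={}  new={1,3}  stable
  step 2. node 1  ⊔preds={}  new={0,1,2}  old={}  +wl: 
  step 3. node 2  ⊔preds={}  new={}  stable
  step 4. node 3  ⊔preds={0,1,2}  new={0,3}  old={}  +wl: 2
  step 5. node 4  ⊔preds={}  new={1,2,3}  old={}  +wl: 
  step 6. node 5  ⊔preds={}  new={0,1}  old={}  +wl: 0,1
  step 7. node 6  ⊔preds={0,1,2}  new={1,2,3}  old={}  +wl: 4,5
  step 8. node 2  ⊔preds={0,1,2,3}  new={0,1,2,3}  old={}  +wl: 
  step 9. node 0  ⊔preds={0,1}  new={0,1,3}  old={1,3}  +wl: 
  step 10. node 1  ⊔preds={0,1,2,3}  new={0,1,2,3}  old={0,1,2}  +wl: 3,6
  step 11. node 4  ⊔preds={1,2,3}  new={1,2,3}  stable
  step 12. node 5  ⊔preds={1,2,3}  new={0,1,2,3}  old={0,1}  +wl: 0,1
  step 13. node 3  ⊔preds={0,1,2,3}  new={0,3}  stable
  step 14. node 6  ⊔preds={0,1,2,3}  new={1,2,3}  stable
  step 15. node 0  ⊔preds={0,1,2,3}  new={0,1,2,3}  old={0,1,3}  +wl: 
  step 16. node 1  ⊔preds={0,1,2,3}  new={0,1,2,3}  stable

Least fixpoint reached:
  node 0: {0,1,2,3}
  node 1: {0,1,2,3}
  node 2: {0,1,2,3}
  node 3: {0,3}
  node 4: {1,2,3}
  node 5: {0,1,2,3}
  node 6: {1,2,3}

16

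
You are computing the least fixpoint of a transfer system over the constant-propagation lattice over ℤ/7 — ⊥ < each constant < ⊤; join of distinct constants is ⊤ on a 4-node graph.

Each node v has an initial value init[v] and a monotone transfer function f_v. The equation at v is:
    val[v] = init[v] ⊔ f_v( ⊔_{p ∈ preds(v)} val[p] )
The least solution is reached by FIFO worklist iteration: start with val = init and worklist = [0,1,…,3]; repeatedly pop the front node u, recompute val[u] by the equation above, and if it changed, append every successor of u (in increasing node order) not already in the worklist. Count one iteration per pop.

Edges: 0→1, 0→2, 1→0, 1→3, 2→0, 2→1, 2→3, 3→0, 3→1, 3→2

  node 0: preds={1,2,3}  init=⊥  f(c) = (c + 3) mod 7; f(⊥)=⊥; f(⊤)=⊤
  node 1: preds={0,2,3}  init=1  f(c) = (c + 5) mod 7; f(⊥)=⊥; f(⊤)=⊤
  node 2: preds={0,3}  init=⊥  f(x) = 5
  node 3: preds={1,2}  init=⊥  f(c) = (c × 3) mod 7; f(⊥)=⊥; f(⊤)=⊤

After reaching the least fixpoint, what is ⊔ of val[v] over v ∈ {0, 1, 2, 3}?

⊤

Iteration log — 7 steps:
  step 1. node 0  ⊔preds=1  new=4  old=⊥  +wl: 
  step 2. node 1  ⊔preds=4  new=⊤  old=1  +wl: 0
  step 3. node 2  ⊔preds=4  new=5  old=⊥  +wl: 1
  step 4. node 3  ⊔preds=⊤  new=⊤  old=⊥  +wl: 2
  step 5. node 0  ⊔preds=⊤  new=⊤  old=4  +wl: 
  step 6. node 1  ⊔preds=⊤  new=⊤  stable
  step 7. node 2  ⊔preds=⊤  new=5  stable

Least fixpoint reached:
  node 0: ⊤
  node 1: ⊤
  node 2: 5
  node 3: ⊤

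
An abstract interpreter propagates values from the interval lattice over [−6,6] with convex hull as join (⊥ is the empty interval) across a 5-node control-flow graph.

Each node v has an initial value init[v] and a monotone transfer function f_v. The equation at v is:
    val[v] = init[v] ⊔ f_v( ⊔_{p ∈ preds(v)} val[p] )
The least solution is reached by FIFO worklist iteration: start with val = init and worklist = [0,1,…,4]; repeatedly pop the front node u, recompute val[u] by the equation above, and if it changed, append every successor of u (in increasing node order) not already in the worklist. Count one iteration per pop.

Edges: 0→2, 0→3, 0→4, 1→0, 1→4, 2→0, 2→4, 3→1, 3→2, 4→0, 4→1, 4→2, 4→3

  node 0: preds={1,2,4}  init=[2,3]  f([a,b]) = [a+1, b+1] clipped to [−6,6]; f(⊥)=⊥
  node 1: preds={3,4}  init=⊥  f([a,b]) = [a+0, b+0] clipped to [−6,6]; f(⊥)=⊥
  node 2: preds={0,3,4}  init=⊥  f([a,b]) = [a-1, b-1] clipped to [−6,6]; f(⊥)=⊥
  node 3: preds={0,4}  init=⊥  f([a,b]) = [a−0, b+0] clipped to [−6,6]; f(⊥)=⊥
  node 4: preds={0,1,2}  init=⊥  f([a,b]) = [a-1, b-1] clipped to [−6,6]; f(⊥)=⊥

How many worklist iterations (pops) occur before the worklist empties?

38

Worklist (38 pops):
  #1 pop 0: in=⊥ → [2,3] (no change)
  #2 pop 1: in=⊥ → ⊥ (no change)
  #3 pop 2: in=[2,3] → [1,2] (was ⊥); enqueue [0]
  #4 pop 3: in=[2,3] → [2,3] (was ⊥); enqueue [1,2]
  #5 pop 4: in=[1,3] → [0,2] (was ⊥); enqueue [3]
  #6 pop 0: in=[0,2] → [1,3] (was [2,3]); enqueue [4]
  #7 pop 1: in=[0,3] → [0,3] (was ⊥); enqueue [0]
  #8 pop 2: in=[0,3] → [-1,2] (was [1,2]); enqueue []
  #9 pop 3: in=[0,3] → [0,3] (was [2,3]); enqueue [1,2]
  #10 pop 4: in=[-1,3] → [-2,2] (was [0,2]); enqueue [3]
  #11 pop 0: in=[-2,3] → [-1,4] (was [1,3]); enqueue [4]
  #12 pop 1: in=[-2,3] → [-2,3] (was [0,3]); enqueue [0]
  #13 pop 2: in=[-2,4] → [-3,3] (was [-1,2]); enqueue []
  #14 pop 3: in=[-2,4] → [-2,4] (was [0,3]); enqueue [1,2]
  #15 pop 4: in=[-3,4] → [-4,3] (was [-2,2]); enqueue [3]
  #16 pop 0: in=[-4,3] → [-3,4] (was [-1,4]); enqueue [4]
  #17 pop 1: in=[-4,4] → [-4,4] (was [-2,3]); enqueue [0]
  #18 pop 2: in=[-4,4] → [-5,3] (was [-3,3]); enqueue []
  #19 pop 3: in=[-4,4] → [-4,4] (was [-2,4]); enqueue [1,2]
  #20 pop 4: in=[-5,4] → [-6,3] (was [-4,3]); enqueue [3]
  #21 pop 0: in=[-6,4] → [-5,5] (was [-3,4]); enqueue [4]
  #22 pop 1: in=[-6,4] → [-6,4] (was [-4,4]); enqueue [0]
  #23 pop 2: in=[-6,5] → [-6,4] (was [-5,3]); enqueue []
  #24 pop 3: in=[-6,5] → [-6,5] (was [-4,4]); enqueue [1,2]
  #25 pop 4: in=[-6,5] → [-6,4] (was [-6,3]); enqueue [3]
  #26 pop 0: in=[-6,4] → [-5,5] (no change)
  #27 pop 1: in=[-6,5] → [-6,5] (was [-6,4]); enqueue [0,4]
  #28 pop 2: in=[-6,5] → [-6,4] (no change)
  #29 pop 3: in=[-6,5] → [-6,5] (no change)
  #30 pop 0: in=[-6,5] → [-5,6] (was [-5,5]); enqueue [2,3]
  #31 pop 4: in=[-6,6] → [-6,5] (was [-6,4]); enqueue [0,1]
  #32 pop 2: in=[-6,6] → [-6,5] (was [-6,4]); enqueue [4]
  #33 pop 3: in=[-6,6] → [-6,6] (was [-6,5]); enqueue [2]
  #34 pop 0: in=[-6,5] → [-5,6] (no change)
  #35 pop 1: in=[-6,6] → [-6,6] (was [-6,5]); enqueue [0]
  #36 pop 4: in=[-6,6] → [-6,5] (no change)
  #37 pop 2: in=[-6,6] → [-6,5] (no change)
  #38 pop 0: in=[-6,6] → [-5,6] (no change)

Fixpoint:
  val[0] = [-5,6]
  val[1] = [-6,6]
  val[2] = [-6,5]
  val[3] = [-6,6]
  val[4] = [-6,5]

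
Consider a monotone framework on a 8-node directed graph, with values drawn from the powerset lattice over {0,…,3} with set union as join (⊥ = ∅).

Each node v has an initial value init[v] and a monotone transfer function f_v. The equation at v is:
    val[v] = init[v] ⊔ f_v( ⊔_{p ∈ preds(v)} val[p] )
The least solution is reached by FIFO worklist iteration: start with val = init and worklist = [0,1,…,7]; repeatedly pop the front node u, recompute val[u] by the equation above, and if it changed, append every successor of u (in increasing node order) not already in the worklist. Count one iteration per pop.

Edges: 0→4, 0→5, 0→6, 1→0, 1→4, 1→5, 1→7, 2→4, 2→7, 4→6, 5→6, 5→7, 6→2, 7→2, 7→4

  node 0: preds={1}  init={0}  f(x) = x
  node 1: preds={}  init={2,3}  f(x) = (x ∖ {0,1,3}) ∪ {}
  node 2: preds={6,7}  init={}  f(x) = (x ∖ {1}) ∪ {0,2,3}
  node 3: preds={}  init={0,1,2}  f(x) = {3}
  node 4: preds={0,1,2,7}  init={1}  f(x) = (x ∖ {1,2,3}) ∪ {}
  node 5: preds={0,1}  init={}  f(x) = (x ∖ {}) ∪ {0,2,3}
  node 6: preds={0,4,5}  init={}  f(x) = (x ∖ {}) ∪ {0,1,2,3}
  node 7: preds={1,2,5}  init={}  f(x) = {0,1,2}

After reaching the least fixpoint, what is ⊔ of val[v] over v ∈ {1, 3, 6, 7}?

{0,1,2,3}

Iteration log — 10 steps:
  step 1. node 0  ⊔preds={2,3}  new={0,2,3}  old={0}  +wl: 
  step 2. node 1  ⊔preds={}  new={2,3}  stable
  step 3. node 2  ⊔preds={}  new={0,2,3}  old={}  +wl: 
  step 4. node 3  ⊔preds={}  new={0,1,2,3}  old={0,1,2}  +wl: 
  step 5. node 4  ⊔preds={0,2,3}  new={0,1}  old={1}  +wl: 
  step 6. node 5  ⊔preds={0,2,3}  new={0,2,3}  old={}  +wl: 
  step 7. node 6  ⊔preds={0,1,2,3}  new={0,1,2,3}  old={}  +wl: 2
  step 8. node 7  ⊔preds={0,2,3}  new={0,1,2}  old={}  +wl: 4
  step 9. node 2  ⊔preds={0,1,2,3}  new={0,2,3}  stable
  step 10. node 4  ⊔preds={0,1,2,3}  new={0,1}  stable

Least fixpoint reached:
  node 0: {0,2,3}
  node 1: {2,3}
  node 2: {0,2,3}
  node 3: {0,1,2,3}
  node 4: {0,1}
  node 5: {0,2,3}
  node 6: {0,1,2,3}
  node 7: {0,1,2}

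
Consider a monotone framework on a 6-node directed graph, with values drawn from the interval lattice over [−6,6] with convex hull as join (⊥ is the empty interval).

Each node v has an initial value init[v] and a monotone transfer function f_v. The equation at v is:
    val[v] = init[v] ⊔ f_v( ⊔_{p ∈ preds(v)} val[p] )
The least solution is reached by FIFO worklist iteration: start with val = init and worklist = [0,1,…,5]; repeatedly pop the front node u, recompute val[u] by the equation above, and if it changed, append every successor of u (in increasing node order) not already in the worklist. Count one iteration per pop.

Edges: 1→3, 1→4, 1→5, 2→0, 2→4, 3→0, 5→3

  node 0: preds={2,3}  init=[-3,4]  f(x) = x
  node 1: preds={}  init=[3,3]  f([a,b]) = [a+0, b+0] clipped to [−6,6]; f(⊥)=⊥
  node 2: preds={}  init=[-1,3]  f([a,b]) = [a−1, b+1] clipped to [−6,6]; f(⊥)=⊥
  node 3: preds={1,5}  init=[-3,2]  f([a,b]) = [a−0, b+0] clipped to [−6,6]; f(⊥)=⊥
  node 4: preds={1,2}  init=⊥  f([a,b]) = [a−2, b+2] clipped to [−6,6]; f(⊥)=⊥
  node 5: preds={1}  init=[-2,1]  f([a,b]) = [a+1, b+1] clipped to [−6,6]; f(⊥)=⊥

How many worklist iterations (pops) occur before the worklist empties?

Worklist (9 pops):
  #1 pop 0: in=[-3,3] → [-3,4] (no change)
  #2 pop 1: in=⊥ → [3,3] (no change)
  #3 pop 2: in=⊥ → [-1,3] (no change)
  #4 pop 3: in=[-2,3] → [-3,3] (was [-3,2]); enqueue [0]
  #5 pop 4: in=[-1,3] → [-3,5] (was ⊥); enqueue []
  #6 pop 5: in=[3,3] → [-2,4] (was [-2,1]); enqueue [3]
  #7 pop 0: in=[-3,3] → [-3,4] (no change)
  #8 pop 3: in=[-2,4] → [-3,4] (was [-3,3]); enqueue [0]
  #9 pop 0: in=[-3,4] → [-3,4] (no change)

Fixpoint:
  val[0] = [-3,4]
  val[1] = [3,3]
  val[2] = [-1,3]
  val[3] = [-3,4]
  val[4] = [-3,5]
  val[5] = [-2,4]

9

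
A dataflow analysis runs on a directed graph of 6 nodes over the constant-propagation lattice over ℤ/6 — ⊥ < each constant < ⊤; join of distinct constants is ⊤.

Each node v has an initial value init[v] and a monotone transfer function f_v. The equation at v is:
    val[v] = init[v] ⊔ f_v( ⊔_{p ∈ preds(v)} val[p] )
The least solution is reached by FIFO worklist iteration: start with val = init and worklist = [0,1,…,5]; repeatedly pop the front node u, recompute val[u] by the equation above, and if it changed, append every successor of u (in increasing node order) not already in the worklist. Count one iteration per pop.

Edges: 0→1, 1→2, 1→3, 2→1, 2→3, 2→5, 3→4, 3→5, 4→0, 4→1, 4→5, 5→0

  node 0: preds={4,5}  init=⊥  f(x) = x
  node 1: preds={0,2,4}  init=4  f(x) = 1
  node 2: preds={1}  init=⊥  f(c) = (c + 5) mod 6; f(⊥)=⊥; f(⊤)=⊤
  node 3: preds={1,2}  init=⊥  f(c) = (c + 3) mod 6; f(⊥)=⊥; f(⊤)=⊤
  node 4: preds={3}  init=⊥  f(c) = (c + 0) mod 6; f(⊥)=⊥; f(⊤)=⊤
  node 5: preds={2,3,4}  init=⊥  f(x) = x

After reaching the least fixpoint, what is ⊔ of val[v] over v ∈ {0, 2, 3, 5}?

Trace (9 dequeues):
  [1] u=0 | in ⊥ | out ⊥ | ==
  [2] u=1 | in ⊥ | out ⊤ | prev 4 | push {}
  [3] u=2 | in ⊤ | out ⊤ | prev ⊥ | push {1}
  [4] u=3 | in ⊤ | out ⊤ | prev ⊥ | push {}
  [5] u=4 | in ⊤ | out ⊤ | prev ⊥ | push {0}
  [6] u=5 | in ⊤ | out ⊤ | prev ⊥ | push {}
  [7] u=1 | in ⊤ | out ⊤ | ==
  [8] u=0 | in ⊤ | out ⊤ | prev ⊥ | push {1}
  [9] u=1 | in ⊤ | out ⊤ | ==

Converged values:
  [0] ⊤
  [1] ⊤
  [2] ⊤
  [3] ⊤
  [4] ⊤
  [5] ⊤

⊤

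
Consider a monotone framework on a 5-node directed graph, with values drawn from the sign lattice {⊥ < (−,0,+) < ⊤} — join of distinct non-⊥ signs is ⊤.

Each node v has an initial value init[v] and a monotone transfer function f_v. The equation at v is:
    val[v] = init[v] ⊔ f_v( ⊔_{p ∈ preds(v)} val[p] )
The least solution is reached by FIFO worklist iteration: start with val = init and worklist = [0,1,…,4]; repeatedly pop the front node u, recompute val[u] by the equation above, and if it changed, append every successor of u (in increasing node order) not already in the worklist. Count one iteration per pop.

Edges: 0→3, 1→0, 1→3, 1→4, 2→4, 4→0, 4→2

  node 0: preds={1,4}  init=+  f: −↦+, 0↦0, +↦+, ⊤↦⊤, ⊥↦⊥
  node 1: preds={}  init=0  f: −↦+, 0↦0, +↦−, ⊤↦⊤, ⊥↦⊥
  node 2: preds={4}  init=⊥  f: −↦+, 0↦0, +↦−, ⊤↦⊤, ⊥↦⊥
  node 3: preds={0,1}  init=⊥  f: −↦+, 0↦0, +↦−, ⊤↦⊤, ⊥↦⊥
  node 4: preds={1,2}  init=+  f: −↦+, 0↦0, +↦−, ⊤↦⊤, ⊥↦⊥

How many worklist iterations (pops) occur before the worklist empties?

8

Trace (8 dequeues):
  [1] u=0 | in ⊤ | out ⊤ | prev + | push {}
  [2] u=1 | in ⊥ | out 0 | ==
  [3] u=2 | in + | out − | prev ⊥ | push {}
  [4] u=3 | in ⊤ | out ⊤ | prev ⊥ | push {}
  [5] u=4 | in ⊤ | out ⊤ | prev + | push {0,2}
  [6] u=0 | in ⊤ | out ⊤ | ==
  [7] u=2 | in ⊤ | out ⊤ | prev − | push {4}
  [8] u=4 | in ⊤ | out ⊤ | ==

Converged values:
  [0] ⊤
  [1] 0
  [2] ⊤
  [3] ⊤
  [4] ⊤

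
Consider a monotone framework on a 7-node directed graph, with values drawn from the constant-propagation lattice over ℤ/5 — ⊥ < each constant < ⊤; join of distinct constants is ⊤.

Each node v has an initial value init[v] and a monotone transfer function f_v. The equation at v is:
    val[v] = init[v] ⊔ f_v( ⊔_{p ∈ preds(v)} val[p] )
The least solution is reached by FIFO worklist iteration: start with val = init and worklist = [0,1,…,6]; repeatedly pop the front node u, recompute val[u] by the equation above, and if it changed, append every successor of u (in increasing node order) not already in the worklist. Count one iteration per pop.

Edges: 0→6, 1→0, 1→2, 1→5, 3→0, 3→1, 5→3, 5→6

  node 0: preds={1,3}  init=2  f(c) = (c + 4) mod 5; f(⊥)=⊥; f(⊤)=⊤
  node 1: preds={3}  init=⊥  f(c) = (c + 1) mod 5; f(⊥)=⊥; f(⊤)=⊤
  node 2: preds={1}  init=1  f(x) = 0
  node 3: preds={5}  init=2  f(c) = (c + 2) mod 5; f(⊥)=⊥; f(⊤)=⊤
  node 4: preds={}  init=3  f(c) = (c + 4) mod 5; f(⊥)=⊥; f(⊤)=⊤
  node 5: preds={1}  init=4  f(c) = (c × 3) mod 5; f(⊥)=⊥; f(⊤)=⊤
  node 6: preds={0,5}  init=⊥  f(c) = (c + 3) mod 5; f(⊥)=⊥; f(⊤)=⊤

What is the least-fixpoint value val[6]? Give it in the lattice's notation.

⊤

Worklist (14 pops):
  #1 pop 0: in=2 → ⊤ (was 2); enqueue []
  #2 pop 1: in=2 → 3 (was ⊥); enqueue [0]
  #3 pop 2: in=3 → ⊤ (was 1); enqueue []
  #4 pop 3: in=4 → ⊤ (was 2); enqueue [1]
  #5 pop 4: in=⊥ → 3 (no change)
  #6 pop 5: in=3 → 4 (no change)
  #7 pop 6: in=⊤ → ⊤ (was ⊥); enqueue []
  #8 pop 0: in=⊤ → ⊤ (no change)
  #9 pop 1: in=⊤ → ⊤ (was 3); enqueue [0,2,5]
  #10 pop 0: in=⊤ → ⊤ (no change)
  #11 pop 2: in=⊤ → ⊤ (no change)
  #12 pop 5: in=⊤ → ⊤ (was 4); enqueue [3,6]
  #13 pop 3: in=⊤ → ⊤ (no change)
  #14 pop 6: in=⊤ → ⊤ (no change)

Fixpoint:
  val[0] = ⊤
  val[1] = ⊤
  val[2] = ⊤
  val[3] = ⊤
  val[4] = 3
  val[5] = ⊤
  val[6] = ⊤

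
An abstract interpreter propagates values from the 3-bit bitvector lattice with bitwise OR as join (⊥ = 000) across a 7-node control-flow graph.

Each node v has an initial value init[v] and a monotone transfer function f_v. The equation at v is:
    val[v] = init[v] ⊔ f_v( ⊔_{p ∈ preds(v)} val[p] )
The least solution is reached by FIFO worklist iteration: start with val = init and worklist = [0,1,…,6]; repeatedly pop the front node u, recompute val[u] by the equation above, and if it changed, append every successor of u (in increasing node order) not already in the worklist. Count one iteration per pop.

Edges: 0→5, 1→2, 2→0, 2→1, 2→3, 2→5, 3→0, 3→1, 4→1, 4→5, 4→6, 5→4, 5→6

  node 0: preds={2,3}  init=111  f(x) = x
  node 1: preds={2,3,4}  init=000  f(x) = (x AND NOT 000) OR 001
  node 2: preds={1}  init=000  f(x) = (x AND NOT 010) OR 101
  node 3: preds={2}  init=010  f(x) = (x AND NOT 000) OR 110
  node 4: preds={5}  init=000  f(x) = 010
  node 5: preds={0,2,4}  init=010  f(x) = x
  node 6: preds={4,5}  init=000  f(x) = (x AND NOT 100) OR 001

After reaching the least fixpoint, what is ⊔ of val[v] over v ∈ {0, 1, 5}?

111

Trace (11 dequeues):
  [1] u=0 | in 010 | out 111 | ==
  [2] u=1 | in 010 | out 011 | prev 000 | push {}
  [3] u=2 | in 011 | out 101 | prev 000 | push {0,1}
  [4] u=3 | in 101 | out 111 | prev 010 | push {}
  [5] u=4 | in 010 | out 010 | prev 000 | push {}
  [6] u=5 | in 111 | out 111 | prev 010 | push {4}
  [7] u=6 | in 111 | out 011 | prev 000 | push {}
  [8] u=0 | in 111 | out 111 | ==
  [9] u=1 | in 111 | out 111 | prev 011 | push {2}
  [10] u=4 | in 111 | out 010 | ==
  [11] u=2 | in 111 | out 101 | ==

Converged values:
  [0] 111
  [1] 111
  [2] 101
  [3] 111
  [4] 010
  [5] 111
  [6] 011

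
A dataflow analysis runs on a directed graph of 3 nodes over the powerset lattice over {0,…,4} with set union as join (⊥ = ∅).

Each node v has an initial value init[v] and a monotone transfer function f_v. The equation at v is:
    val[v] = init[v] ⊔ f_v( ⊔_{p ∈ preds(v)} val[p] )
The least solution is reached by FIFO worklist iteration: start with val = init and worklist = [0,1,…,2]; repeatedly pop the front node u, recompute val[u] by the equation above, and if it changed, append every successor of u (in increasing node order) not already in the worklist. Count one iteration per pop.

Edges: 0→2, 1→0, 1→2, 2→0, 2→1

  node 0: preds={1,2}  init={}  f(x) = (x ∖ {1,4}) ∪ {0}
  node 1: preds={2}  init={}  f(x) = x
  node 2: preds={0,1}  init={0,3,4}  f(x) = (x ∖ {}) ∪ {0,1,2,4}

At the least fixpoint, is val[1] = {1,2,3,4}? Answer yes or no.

Worklist (7 pops):
  #1 pop 0: in={0,3,4} → {0,3} (was {}); enqueue []
  #2 pop 1: in={0,3,4} → {0,3,4} (was {}); enqueue [0]
  #3 pop 2: in={0,3,4} → {0,1,2,3,4} (was {0,3,4}); enqueue [1]
  #4 pop 0: in={0,1,2,3,4} → {0,2,3} (was {0,3}); enqueue [2]
  #5 pop 1: in={0,1,2,3,4} → {0,1,2,3,4} (was {0,3,4}); enqueue [0]
  #6 pop 2: in={0,1,2,3,4} → {0,1,2,3,4} (no change)
  #7 pop 0: in={0,1,2,3,4} → {0,2,3} (no change)

Fixpoint:
  val[0] = {0,2,3}
  val[1] = {0,1,2,3,4}
  val[2] = {0,1,2,3,4}

no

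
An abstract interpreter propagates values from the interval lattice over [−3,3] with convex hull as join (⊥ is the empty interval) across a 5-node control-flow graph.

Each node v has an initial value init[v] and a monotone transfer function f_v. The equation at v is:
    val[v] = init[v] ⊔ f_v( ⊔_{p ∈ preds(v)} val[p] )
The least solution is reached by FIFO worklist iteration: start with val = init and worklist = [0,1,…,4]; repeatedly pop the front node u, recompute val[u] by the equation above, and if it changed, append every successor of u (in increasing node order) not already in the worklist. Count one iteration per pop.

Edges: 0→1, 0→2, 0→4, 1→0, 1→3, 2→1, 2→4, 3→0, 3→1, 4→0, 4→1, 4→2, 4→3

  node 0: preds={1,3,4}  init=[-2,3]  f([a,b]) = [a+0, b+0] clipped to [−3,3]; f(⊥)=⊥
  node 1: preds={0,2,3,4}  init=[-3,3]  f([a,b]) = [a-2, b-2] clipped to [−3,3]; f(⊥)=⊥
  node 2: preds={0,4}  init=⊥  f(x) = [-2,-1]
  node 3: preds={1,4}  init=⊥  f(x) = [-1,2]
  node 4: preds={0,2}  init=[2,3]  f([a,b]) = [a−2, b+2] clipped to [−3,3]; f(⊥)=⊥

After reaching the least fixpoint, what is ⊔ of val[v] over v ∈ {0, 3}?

[-3,3]

Worklist (9 pops):
  #1 pop 0: in=[-3,3] → [-3,3] (was [-2,3]); enqueue []
  #2 pop 1: in=[-3,3] → [-3,3] (no change)
  #3 pop 2: in=[-3,3] → [-2,-1] (was ⊥); enqueue [1]
  #4 pop 3: in=[-3,3] → [-1,2] (was ⊥); enqueue [0]
  #5 pop 4: in=[-3,3] → [-3,3] (was [2,3]); enqueue [2,3]
  #6 pop 1: in=[-3,3] → [-3,3] (no change)
  #7 pop 0: in=[-3,3] → [-3,3] (no change)
  #8 pop 2: in=[-3,3] → [-2,-1] (no change)
  #9 pop 3: in=[-3,3] → [-1,2] (no change)

Fixpoint:
  val[0] = [-3,3]
  val[1] = [-3,3]
  val[2] = [-2,-1]
  val[3] = [-1,2]
  val[4] = [-3,3]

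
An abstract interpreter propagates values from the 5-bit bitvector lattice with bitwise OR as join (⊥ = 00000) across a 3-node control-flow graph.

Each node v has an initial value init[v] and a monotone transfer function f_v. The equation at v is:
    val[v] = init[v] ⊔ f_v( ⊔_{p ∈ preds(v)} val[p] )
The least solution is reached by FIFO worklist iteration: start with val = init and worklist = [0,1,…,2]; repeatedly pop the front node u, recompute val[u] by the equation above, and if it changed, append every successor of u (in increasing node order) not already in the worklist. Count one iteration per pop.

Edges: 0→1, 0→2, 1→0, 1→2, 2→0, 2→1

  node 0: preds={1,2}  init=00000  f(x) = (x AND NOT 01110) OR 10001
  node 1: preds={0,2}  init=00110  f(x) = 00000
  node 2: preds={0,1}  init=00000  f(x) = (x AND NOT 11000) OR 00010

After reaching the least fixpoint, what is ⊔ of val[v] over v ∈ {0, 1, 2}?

10111

Iteration log — 5 steps:
  step 1. node 0  ⊔preds=00110  new=10001  old=00000  +wl: 
  step 2. node 1  ⊔preds=10001  new=00110  stable
  step 3. node 2  ⊔preds=10111  new=00111  old=00000  +wl: 0,1
  step 4. node 0  ⊔preds=00111  new=10001  stable
  step 5. node 1  ⊔preds=10111  new=00110  stable

Least fixpoint reached:
  node 0: 10001
  node 1: 00110
  node 2: 00111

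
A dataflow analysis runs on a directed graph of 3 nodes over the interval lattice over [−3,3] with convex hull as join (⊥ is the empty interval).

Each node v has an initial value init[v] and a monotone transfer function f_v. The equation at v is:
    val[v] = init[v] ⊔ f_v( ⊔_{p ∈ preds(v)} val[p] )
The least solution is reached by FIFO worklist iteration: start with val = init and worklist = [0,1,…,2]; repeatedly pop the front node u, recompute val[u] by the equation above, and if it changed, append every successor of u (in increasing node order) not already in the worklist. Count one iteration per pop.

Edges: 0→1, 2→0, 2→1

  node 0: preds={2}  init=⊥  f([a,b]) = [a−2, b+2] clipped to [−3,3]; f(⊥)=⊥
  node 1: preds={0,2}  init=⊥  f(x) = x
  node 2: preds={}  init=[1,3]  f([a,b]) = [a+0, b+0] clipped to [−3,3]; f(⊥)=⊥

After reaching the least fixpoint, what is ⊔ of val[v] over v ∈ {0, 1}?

Iteration log — 3 steps:
  step 1. node 0  ⊔preds=[1,3]  new=[-1,3]  old=⊥  +wl: 
  step 2. node 1  ⊔preds=[-1,3]  new=[-1,3]  old=⊥  +wl: 
  step 3. node 2  ⊔preds=⊥  new=[1,3]  stable

Least fixpoint reached:
  node 0: [-1,3]
  node 1: [-1,3]
  node 2: [1,3]

[-1,3]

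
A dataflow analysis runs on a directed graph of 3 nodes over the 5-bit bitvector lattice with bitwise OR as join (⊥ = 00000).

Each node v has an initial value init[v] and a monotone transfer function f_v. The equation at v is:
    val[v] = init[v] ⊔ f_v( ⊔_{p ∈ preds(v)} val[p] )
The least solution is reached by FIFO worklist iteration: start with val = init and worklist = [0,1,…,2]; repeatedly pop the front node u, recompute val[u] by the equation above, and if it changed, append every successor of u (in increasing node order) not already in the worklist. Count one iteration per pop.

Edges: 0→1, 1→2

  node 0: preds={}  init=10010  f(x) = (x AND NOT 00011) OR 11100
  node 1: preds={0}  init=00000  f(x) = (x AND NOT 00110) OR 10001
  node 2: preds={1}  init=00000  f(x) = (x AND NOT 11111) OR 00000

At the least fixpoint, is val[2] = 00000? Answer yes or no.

yes

Trace (3 dequeues):
  [1] u=0 | in 00000 | out 11110 | prev 10010 | push {}
  [2] u=1 | in 11110 | out 11001 | prev 00000 | push {}
  [3] u=2 | in 11001 | out 00000 | ==

Converged values:
  [0] 11110
  [1] 11001
  [2] 00000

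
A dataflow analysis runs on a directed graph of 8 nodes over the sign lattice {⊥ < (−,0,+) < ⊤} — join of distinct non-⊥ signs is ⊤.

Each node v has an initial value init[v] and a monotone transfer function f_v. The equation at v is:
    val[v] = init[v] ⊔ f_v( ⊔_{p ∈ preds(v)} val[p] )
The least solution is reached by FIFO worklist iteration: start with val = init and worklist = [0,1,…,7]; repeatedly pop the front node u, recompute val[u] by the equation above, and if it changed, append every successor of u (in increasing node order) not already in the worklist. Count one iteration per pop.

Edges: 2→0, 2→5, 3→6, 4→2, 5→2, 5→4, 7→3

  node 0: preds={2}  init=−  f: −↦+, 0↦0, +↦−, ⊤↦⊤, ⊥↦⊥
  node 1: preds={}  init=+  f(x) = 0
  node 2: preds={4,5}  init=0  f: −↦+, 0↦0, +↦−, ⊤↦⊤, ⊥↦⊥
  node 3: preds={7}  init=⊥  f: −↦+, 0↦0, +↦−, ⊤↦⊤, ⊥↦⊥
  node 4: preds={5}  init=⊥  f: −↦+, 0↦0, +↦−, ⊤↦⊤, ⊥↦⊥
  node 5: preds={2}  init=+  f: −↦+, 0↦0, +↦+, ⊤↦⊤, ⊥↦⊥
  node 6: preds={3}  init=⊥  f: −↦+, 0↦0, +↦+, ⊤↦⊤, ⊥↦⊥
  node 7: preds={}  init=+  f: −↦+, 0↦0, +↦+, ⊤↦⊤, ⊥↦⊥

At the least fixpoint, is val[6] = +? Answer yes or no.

Iteration log — 12 steps:
  step 1. node 0  ⊔preds=0  new=⊤  old=−  +wl: 
  step 2. node 1  ⊔preds=⊥  new=⊤  old=+  +wl: 
  step 3. node 2  ⊔preds=+  new=⊤  old=0  +wl: 0
  step 4. node 3  ⊔preds=+  new=−  old=⊥  +wl: 
  step 5. node 4  ⊔preds=+  new=−  old=⊥  +wl: 2
  step 6. node 5  ⊔preds=⊤  new=⊤  old=+  +wl: 4
  step 7. node 6  ⊔preds=−  new=+  old=⊥  +wl: 
  step 8. node 7  ⊔preds=⊥  new=+  stable
  step 9. node 0  ⊔preds=⊤  new=⊤  stable
  step 10. node 2  ⊔preds=⊤  new=⊤  stable
  step 11. node 4  ⊔preds=⊤  new=⊤  old=−  +wl: 2
  step 12. node 2  ⊔preds=⊤  new=⊤  stable

Least fixpoint reached:
  node 0: ⊤
  node 1: ⊤
  node 2: ⊤
  node 3: −
  node 4: ⊤
  node 5: ⊤
  node 6: +
  node 7: +

yes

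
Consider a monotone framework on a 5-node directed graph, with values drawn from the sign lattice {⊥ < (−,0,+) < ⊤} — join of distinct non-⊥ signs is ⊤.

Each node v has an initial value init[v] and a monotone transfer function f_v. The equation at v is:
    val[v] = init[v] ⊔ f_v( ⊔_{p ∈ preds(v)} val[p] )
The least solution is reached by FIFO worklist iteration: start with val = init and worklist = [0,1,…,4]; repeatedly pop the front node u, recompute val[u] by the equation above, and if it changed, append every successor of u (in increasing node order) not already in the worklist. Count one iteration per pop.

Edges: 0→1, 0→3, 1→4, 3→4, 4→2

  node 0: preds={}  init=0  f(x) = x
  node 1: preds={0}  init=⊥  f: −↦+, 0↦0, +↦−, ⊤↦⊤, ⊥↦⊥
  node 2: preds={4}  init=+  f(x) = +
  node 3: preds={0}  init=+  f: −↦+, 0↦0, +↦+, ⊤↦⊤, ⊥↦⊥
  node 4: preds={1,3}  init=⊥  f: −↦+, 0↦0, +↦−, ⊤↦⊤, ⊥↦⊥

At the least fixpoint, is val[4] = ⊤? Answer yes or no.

yes

Iteration log — 6 steps:
  step 1. node 0  ⊔preds=⊥  new=0  stable
  step 2. node 1  ⊔preds=0  new=0  old=⊥  +wl: 
  step 3. node 2  ⊔preds=⊥  new=+  stable
  step 4. node 3  ⊔preds=0  new=⊤  old=+  +wl: 
  step 5. node 4  ⊔preds=⊤  new=⊤  old=⊥  +wl: 2
  step 6. node 2  ⊔preds=⊤  new=+  stable

Least fixpoint reached:
  node 0: 0
  node 1: 0
  node 2: +
  node 3: ⊤
  node 4: ⊤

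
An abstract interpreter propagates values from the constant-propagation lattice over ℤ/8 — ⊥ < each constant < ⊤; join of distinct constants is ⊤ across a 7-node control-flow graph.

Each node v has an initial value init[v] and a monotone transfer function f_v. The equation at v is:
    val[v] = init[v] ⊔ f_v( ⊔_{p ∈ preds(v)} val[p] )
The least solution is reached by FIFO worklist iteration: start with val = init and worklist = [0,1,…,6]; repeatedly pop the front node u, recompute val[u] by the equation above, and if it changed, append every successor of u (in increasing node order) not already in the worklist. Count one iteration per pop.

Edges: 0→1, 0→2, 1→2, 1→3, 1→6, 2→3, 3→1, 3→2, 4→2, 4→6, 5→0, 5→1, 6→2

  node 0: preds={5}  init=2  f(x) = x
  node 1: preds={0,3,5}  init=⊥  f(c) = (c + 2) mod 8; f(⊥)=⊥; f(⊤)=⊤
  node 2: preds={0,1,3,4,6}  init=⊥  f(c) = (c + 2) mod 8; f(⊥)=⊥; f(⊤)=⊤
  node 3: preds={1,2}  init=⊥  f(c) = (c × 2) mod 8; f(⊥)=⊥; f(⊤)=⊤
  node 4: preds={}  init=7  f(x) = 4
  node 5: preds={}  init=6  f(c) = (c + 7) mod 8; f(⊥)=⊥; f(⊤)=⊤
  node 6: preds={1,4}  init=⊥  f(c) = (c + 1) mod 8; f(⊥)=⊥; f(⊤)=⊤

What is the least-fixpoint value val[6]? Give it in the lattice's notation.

⊤

Trace (9 dequeues):
  [1] u=0 | in 6 | out ⊤ | prev 2 | push {}
  [2] u=1 | in ⊤ | out ⊤ | prev ⊥ | push {}
  [3] u=2 | in ⊤ | out ⊤ | prev ⊥ | push {}
  [4] u=3 | in ⊤ | out ⊤ | prev ⊥ | push {1,2}
  [5] u=4 | in ⊥ | out ⊤ | prev 7 | push {}
  [6] u=5 | in ⊥ | out 6 | ==
  [7] u=6 | in ⊤ | out ⊤ | prev ⊥ | push {}
  [8] u=1 | in ⊤ | out ⊤ | ==
  [9] u=2 | in ⊤ | out ⊤ | ==

Converged values:
  [0] ⊤
  [1] ⊤
  [2] ⊤
  [3] ⊤
  [4] ⊤
  [5] 6
  [6] ⊤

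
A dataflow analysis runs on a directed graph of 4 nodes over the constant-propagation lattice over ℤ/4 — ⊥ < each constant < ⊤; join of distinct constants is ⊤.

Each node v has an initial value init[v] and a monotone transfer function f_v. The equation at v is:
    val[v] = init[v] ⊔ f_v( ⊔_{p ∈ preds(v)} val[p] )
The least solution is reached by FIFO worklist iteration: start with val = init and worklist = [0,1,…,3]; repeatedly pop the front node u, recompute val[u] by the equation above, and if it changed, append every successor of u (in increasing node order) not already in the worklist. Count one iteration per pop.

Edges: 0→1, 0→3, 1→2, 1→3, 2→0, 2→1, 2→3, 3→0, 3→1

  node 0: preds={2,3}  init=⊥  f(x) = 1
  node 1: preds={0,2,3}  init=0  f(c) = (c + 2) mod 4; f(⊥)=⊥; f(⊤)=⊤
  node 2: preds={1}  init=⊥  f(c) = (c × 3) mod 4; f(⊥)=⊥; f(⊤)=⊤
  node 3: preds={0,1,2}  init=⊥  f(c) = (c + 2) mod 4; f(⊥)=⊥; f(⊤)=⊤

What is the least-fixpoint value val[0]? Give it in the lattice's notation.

1

Trace (6 dequeues):
  [1] u=0 | in ⊥ | out 1 | prev ⊥ | push {}
  [2] u=1 | in 1 | out ⊤ | prev 0 | push {}
  [3] u=2 | in ⊤ | out ⊤ | prev ⊥ | push {0,1}
  [4] u=3 | in ⊤ | out ⊤ | prev ⊥ | push {}
  [5] u=0 | in ⊤ | out 1 | ==
  [6] u=1 | in ⊤ | out ⊤ | ==

Converged values:
  [0] 1
  [1] ⊤
  [2] ⊤
  [3] ⊤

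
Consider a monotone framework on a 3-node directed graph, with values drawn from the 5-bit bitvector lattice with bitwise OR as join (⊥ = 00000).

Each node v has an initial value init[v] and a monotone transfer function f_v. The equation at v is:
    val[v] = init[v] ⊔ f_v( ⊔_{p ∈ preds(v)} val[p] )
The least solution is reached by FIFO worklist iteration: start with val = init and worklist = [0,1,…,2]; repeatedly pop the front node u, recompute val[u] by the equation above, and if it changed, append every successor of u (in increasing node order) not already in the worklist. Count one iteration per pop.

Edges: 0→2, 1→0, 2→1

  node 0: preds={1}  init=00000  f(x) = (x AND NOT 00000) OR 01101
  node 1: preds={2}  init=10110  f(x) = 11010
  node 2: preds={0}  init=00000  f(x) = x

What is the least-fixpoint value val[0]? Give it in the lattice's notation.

Trace (5 dequeues):
  [1] u=0 | in 10110 | out 11111 | prev 00000 | push {}
  [2] u=1 | in 00000 | out 11110 | prev 10110 | push {0}
  [3] u=2 | in 11111 | out 11111 | prev 00000 | push {1}
  [4] u=0 | in 11110 | out 11111 | ==
  [5] u=1 | in 11111 | out 11110 | ==

Converged values:
  [0] 11111
  [1] 11110
  [2] 11111

11111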